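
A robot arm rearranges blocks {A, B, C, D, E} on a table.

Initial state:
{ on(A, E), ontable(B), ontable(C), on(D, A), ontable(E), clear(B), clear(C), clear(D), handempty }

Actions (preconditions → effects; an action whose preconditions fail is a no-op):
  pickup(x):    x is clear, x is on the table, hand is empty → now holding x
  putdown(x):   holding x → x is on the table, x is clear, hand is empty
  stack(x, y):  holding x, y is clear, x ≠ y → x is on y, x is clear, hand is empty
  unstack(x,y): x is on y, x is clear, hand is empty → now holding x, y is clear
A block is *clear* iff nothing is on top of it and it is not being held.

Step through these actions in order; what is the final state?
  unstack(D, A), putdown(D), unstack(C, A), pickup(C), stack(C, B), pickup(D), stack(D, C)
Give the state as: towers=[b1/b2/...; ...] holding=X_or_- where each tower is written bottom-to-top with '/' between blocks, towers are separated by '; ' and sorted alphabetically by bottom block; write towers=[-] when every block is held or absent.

step 1 (unstack(D, A)): towers=[B; C; E/A] holding=D
step 2 (putdown(D)): towers=[B; C; D; E/A] holding=-
step 3 (unstack(C, A)) [no-op]: towers=[B; C; D; E/A] holding=-
step 4 (pickup(C)): towers=[B; D; E/A] holding=C
step 5 (stack(C, B)): towers=[B/C; D; E/A] holding=-
step 6 (pickup(D)): towers=[B/C; E/A] holding=D
step 7 (stack(D, C)): towers=[B/C/D; E/A] holding=-

towers=[B/C/D; E/A] holding=-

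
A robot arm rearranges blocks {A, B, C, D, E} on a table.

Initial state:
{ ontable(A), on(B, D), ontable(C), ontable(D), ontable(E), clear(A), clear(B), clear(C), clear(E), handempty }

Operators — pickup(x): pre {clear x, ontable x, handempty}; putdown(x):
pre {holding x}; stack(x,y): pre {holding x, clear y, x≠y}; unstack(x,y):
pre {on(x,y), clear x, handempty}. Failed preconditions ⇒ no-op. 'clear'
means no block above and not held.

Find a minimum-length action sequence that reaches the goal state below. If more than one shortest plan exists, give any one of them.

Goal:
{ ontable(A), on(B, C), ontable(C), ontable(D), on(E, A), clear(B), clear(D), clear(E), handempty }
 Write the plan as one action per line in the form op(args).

unstack(B, D)
stack(B, C)
pickup(E)
stack(E, A)

step 1 (unstack(B, D)): towers=[A; C; D; E] holding=B
step 2 (stack(B, C)): towers=[A; C/B; D; E] holding=-
step 3 (pickup(E)): towers=[A; C/B; D] holding=E
step 4 (stack(E, A)): towers=[A/E; C/B; D] holding=-
goal check: towers=[A/E; C/B; D] holding=- — reached (length 4, optimal by BFS)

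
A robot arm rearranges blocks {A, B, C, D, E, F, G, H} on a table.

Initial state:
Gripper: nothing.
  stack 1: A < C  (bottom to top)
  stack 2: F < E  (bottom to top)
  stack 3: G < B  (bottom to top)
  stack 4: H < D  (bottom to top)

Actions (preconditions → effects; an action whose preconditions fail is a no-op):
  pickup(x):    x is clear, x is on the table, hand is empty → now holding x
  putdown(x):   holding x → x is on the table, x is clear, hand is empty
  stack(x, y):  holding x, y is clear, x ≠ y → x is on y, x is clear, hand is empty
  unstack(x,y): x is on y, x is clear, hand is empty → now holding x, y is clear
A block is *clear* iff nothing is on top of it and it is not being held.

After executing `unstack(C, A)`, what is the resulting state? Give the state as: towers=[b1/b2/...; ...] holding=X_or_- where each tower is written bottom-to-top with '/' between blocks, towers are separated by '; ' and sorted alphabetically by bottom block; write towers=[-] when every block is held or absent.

before: towers=[A/C; F/E; G/B; H/D] holding=-
pre[unstack(C, A)]: on(C,A) ok, clear(C) ok, handempty ok
all met → apply unstack(C, A)
after:  towers=[A; F/E; G/B; H/D] holding=C

towers=[A; F/E; G/B; H/D] holding=C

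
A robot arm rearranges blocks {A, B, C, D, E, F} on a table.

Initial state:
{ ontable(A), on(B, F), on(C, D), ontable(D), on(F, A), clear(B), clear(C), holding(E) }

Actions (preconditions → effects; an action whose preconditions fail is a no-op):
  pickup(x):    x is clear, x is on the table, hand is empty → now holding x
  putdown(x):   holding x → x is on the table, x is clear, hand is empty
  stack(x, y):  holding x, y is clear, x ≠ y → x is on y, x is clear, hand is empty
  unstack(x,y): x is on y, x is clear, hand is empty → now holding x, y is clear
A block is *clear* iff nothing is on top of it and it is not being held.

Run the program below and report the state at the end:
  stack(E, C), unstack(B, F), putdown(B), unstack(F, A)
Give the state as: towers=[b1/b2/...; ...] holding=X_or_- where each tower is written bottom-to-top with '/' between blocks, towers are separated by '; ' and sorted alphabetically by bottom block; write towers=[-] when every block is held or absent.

step 1 (stack(E, C)): towers=[A/F/B; D/C/E] holding=-
step 2 (unstack(B, F)): towers=[A/F; D/C/E] holding=B
step 3 (putdown(B)): towers=[A/F; B; D/C/E] holding=-
step 4 (unstack(F, A)): towers=[A; B; D/C/E] holding=F

towers=[A; B; D/C/E] holding=F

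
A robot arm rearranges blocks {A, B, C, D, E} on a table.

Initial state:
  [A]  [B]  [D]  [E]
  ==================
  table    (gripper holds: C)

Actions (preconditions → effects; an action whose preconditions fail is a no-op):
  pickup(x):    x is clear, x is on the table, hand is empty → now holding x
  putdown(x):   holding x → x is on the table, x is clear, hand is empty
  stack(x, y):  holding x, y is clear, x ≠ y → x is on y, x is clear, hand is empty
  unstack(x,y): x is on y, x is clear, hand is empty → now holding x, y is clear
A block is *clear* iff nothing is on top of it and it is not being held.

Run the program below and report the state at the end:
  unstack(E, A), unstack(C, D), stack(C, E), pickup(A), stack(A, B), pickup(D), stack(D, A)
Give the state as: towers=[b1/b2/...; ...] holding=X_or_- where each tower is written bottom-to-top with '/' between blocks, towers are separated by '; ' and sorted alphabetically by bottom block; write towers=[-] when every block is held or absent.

towers=[B/A/D; E/C] holding=-

step 1 (unstack(E, A)) [no-op]: towers=[A; B; D; E] holding=C
step 2 (unstack(C, D)) [no-op]: towers=[A; B; D; E] holding=C
step 3 (stack(C, E)): towers=[A; B; D; E/C] holding=-
step 4 (pickup(A)): towers=[B; D; E/C] holding=A
step 5 (stack(A, B)): towers=[B/A; D; E/C] holding=-
step 6 (pickup(D)): towers=[B/A; E/C] holding=D
step 7 (stack(D, A)): towers=[B/A/D; E/C] holding=-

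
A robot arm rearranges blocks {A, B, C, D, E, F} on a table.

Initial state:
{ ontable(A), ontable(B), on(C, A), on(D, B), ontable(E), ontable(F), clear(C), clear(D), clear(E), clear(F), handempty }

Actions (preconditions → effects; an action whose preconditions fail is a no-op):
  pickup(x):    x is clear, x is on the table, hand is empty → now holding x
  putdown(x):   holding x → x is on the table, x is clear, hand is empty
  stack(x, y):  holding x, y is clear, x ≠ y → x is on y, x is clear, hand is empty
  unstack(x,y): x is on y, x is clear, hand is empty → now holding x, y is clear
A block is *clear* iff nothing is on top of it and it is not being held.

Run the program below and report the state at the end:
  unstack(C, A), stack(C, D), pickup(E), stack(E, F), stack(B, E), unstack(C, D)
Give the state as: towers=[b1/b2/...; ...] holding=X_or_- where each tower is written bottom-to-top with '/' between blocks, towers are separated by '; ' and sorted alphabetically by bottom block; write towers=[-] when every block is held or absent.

towers=[A; B/D; F/E] holding=C

step 1 (unstack(C, A)): towers=[A; B/D; E; F] holding=C
step 2 (stack(C, D)): towers=[A; B/D/C; E; F] holding=-
step 3 (pickup(E)): towers=[A; B/D/C; F] holding=E
step 4 (stack(E, F)): towers=[A; B/D/C; F/E] holding=-
step 5 (stack(B, E)) [no-op]: towers=[A; B/D/C; F/E] holding=-
step 6 (unstack(C, D)): towers=[A; B/D; F/E] holding=C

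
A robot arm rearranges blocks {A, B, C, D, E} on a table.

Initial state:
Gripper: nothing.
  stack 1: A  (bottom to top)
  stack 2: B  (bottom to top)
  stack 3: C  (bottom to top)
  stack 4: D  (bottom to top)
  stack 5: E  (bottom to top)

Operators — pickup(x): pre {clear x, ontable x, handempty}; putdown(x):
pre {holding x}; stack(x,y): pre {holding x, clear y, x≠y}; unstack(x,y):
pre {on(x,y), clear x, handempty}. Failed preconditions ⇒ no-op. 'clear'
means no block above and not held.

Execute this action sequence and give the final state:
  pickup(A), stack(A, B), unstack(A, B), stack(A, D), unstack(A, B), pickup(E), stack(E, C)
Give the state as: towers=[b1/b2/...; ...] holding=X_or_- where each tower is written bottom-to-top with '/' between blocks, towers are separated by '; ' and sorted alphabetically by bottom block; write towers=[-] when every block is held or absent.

towers=[B; C/E; D/A] holding=-

step 1 (pickup(A)): towers=[B; C; D; E] holding=A
step 2 (stack(A, B)): towers=[B/A; C; D; E] holding=-
step 3 (unstack(A, B)): towers=[B; C; D; E] holding=A
step 4 (stack(A, D)): towers=[B; C; D/A; E] holding=-
step 5 (unstack(A, B)) [no-op]: towers=[B; C; D/A; E] holding=-
step 6 (pickup(E)): towers=[B; C; D/A] holding=E
step 7 (stack(E, C)): towers=[B; C/E; D/A] holding=-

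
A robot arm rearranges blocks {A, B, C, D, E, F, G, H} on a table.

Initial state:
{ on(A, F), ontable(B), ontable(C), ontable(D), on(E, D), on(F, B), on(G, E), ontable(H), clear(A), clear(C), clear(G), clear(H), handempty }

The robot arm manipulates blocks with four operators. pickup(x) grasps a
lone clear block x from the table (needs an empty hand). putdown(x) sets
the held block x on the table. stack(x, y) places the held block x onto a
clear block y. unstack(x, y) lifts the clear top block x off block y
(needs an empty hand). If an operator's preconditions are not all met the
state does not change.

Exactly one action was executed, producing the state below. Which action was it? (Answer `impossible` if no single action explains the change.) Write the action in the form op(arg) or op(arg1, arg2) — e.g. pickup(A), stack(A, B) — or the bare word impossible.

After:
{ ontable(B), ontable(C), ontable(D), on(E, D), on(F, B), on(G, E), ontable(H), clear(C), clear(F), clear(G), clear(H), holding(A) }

target: towers=[B/F; C; D/E/G; H] holding=A
     unstack(G, E) → towers=[B/F/A; C; D/E; H] holding=G
     unstack(A, F) → towers=[B/F; C; D/E/G; H] holding=A  ← match
         pickup(H) → towers=[B/F/A; C; D/E/G] holding=H
         pickup(C) → towers=[B/F/A; D/E/G; H] holding=C

unstack(A, F)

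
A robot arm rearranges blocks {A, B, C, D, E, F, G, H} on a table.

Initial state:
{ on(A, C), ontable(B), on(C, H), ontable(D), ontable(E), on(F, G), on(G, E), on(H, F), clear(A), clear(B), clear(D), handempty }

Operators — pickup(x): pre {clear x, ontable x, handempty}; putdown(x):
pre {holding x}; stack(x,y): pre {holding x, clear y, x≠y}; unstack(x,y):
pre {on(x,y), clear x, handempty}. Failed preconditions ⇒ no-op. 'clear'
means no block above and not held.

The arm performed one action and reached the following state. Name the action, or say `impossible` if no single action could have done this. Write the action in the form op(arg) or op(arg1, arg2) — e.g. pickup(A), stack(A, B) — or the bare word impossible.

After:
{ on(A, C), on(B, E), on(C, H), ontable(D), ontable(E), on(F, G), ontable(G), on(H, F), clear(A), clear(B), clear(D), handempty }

target: towers=[D; E/B; G/F/H/C/A] holding=-
     unstack(A, C) → towers=[B; D; E/G/F/H/C] holding=A
         pickup(B) → towers=[D; E/G/F/H/C/A] holding=B
         pickup(D) → towers=[B; E/G/F/H/C/A] holding=D
none of the 3 applicable actions match → impossible

impossible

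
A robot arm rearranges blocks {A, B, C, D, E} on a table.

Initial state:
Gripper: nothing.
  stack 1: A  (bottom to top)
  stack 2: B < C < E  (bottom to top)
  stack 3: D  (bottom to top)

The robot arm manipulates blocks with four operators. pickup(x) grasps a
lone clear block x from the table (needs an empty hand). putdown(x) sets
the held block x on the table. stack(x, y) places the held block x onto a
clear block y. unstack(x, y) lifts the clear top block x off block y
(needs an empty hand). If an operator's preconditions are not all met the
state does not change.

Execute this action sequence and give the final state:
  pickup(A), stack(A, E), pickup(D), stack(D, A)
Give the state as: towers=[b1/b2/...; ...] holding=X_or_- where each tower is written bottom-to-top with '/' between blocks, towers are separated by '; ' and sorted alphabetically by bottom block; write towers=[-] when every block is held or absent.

step 1 (pickup(A)): towers=[B/C/E; D] holding=A
step 2 (stack(A, E)): towers=[B/C/E/A; D] holding=-
step 3 (pickup(D)): towers=[B/C/E/A] holding=D
step 4 (stack(D, A)): towers=[B/C/E/A/D] holding=-

towers=[B/C/E/A/D] holding=-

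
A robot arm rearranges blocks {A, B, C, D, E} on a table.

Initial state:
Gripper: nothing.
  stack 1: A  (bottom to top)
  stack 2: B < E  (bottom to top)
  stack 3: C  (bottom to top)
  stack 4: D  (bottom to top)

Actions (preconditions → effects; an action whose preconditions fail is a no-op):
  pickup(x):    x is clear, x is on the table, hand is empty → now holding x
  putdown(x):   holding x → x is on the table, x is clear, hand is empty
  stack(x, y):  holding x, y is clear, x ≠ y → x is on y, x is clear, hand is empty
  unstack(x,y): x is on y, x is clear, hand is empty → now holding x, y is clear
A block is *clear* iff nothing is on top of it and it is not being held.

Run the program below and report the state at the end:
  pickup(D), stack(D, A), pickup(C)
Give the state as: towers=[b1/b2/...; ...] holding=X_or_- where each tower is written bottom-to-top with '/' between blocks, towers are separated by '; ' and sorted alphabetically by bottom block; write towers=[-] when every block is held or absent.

step 1 (pickup(D)): towers=[A; B/E; C] holding=D
step 2 (stack(D, A)): towers=[A/D; B/E; C] holding=-
step 3 (pickup(C)): towers=[A/D; B/E] holding=C

towers=[A/D; B/E] holding=C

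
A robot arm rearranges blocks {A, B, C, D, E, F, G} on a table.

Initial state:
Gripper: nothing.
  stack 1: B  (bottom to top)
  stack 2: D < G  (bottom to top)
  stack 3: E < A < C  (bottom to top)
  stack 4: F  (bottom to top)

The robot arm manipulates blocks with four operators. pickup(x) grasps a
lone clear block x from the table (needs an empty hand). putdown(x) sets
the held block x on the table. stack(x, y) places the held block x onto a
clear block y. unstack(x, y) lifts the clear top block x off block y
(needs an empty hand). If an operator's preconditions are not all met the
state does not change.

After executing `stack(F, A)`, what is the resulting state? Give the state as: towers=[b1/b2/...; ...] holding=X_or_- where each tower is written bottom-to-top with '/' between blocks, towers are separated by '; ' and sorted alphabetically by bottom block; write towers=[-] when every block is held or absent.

before: towers=[B; D/G; E/A/C; F] holding=-
pre[stack(F, A)]: holding(F) ✗, clear(A) ✗, F≠A ✓
holding(F), clear(A) unmet → stack(F, A) is a no-op
after:  towers=[B; D/G; E/A/C; F] holding=-

towers=[B; D/G; E/A/C; F] holding=-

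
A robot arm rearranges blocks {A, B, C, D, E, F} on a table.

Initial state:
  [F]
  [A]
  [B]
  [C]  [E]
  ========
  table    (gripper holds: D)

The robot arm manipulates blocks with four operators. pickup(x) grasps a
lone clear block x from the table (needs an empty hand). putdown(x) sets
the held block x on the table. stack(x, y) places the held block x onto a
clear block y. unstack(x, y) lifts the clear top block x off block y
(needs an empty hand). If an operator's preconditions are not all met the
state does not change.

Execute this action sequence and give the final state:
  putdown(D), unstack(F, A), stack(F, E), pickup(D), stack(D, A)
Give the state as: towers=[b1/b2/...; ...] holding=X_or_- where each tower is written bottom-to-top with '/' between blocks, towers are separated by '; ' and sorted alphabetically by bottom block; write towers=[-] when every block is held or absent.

step 1 (putdown(D)): towers=[C/B/A/F; D; E] holding=-
step 2 (unstack(F, A)): towers=[C/B/A; D; E] holding=F
step 3 (stack(F, E)): towers=[C/B/A; D; E/F] holding=-
step 4 (pickup(D)): towers=[C/B/A; E/F] holding=D
step 5 (stack(D, A)): towers=[C/B/A/D; E/F] holding=-

towers=[C/B/A/D; E/F] holding=-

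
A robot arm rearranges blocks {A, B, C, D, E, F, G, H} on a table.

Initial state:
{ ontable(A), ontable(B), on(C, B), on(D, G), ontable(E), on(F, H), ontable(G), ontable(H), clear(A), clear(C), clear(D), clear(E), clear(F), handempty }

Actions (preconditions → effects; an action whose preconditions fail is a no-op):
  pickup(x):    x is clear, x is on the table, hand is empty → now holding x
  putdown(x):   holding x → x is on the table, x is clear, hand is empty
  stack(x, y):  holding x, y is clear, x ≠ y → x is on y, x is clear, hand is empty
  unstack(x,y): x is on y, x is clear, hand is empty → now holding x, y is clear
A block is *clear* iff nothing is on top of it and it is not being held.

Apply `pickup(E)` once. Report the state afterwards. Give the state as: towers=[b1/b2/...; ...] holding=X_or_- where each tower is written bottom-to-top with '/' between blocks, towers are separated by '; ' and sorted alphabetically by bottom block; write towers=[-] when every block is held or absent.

before: towers=[A; B/C; E; G/D; H/F] holding=-
pre[pickup(E)]: clear(E) yes, ontable(E) yes, handempty yes
all met → apply pickup(E)
after:  towers=[A; B/C; G/D; H/F] holding=E

towers=[A; B/C; G/D; H/F] holding=E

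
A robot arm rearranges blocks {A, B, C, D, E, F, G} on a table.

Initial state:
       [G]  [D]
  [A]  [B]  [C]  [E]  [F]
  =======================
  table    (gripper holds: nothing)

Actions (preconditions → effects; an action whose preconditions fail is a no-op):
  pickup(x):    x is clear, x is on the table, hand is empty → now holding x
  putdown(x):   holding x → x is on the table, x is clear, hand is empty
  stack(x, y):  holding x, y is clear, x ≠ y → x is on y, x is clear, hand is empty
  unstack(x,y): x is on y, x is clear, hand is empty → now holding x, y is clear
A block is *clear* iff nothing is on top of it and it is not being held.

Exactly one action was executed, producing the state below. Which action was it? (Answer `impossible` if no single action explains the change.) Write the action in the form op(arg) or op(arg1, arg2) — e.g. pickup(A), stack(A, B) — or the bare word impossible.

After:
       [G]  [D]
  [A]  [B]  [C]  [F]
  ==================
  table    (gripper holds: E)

pickup(E)

target: towers=[A; B/G; C/D; F] holding=E
         pickup(F) → towers=[A; B/G; C/D; E] holding=F
     unstack(G, B) → towers=[A; B; C/D; E; F] holding=G
     unstack(D, C) → towers=[A; B/G; C; E; F] holding=D
         pickup(A) → towers=[B/G; C/D; E; F] holding=A
         pickup(E) → towers=[A; B/G; C/D; F] holding=E  ← match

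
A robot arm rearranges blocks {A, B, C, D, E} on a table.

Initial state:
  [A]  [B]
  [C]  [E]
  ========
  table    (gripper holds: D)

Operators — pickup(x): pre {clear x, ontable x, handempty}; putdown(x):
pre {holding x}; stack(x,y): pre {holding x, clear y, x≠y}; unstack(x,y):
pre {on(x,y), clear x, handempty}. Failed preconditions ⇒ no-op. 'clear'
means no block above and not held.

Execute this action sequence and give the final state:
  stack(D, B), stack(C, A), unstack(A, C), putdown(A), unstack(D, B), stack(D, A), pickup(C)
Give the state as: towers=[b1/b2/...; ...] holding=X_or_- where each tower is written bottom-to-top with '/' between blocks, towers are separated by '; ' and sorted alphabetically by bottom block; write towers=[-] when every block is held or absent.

step 1 (stack(D, B)): towers=[C/A; E/B/D] holding=-
step 2 (stack(C, A)) [no-op]: towers=[C/A; E/B/D] holding=-
step 3 (unstack(A, C)): towers=[C; E/B/D] holding=A
step 4 (putdown(A)): towers=[A; C; E/B/D] holding=-
step 5 (unstack(D, B)): towers=[A; C; E/B] holding=D
step 6 (stack(D, A)): towers=[A/D; C; E/B] holding=-
step 7 (pickup(C)): towers=[A/D; E/B] holding=C

towers=[A/D; E/B] holding=C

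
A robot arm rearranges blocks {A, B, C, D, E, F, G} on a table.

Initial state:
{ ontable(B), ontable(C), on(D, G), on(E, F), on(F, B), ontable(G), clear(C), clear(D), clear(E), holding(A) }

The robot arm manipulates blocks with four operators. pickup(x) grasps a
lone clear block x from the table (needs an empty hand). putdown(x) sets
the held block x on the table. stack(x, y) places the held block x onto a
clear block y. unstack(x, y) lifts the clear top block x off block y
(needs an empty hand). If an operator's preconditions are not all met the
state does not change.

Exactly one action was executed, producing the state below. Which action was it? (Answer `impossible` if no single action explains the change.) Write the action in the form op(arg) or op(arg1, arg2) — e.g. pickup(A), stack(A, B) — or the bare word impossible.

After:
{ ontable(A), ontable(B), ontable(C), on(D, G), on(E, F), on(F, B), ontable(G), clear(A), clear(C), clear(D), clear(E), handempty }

putdown(A)

target: towers=[A; B/F/E; C; G/D] holding=-
        putdown(A) → towers=[A; B/F/E; C; G/D] holding=-  ← match
       stack(A, D) → towers=[B/F/E; C; G/D/A] holding=-
       stack(A, E) → towers=[B/F/E/A; C; G/D] holding=-
       stack(A, C) → towers=[B/F/E; C/A; G/D] holding=-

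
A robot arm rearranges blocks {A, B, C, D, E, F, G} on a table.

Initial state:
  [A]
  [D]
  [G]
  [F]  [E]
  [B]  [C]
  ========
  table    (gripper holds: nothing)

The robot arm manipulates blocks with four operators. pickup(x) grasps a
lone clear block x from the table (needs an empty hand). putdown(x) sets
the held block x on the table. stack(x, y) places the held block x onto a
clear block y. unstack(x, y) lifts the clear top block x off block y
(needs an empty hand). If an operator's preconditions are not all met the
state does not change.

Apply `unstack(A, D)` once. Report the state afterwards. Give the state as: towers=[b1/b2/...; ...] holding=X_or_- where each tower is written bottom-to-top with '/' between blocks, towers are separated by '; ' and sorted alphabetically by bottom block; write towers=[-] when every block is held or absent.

before: towers=[B/F/G/D/A; C/E] holding=-
pre[unstack(A, D)]: on(A,D) ✓, clear(A) ✓, handempty ✓
all met → apply unstack(A, D)
after:  towers=[B/F/G/D; C/E] holding=A

towers=[B/F/G/D; C/E] holding=A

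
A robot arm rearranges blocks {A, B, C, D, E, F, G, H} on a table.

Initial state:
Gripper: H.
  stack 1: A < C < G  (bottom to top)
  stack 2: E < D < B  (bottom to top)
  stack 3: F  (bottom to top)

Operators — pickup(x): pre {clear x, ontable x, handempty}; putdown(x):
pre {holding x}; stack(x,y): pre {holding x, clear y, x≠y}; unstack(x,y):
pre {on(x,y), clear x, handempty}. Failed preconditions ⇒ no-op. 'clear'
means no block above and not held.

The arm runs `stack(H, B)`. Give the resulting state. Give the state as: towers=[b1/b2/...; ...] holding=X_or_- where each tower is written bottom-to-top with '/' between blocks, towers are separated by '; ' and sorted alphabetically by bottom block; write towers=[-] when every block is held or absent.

before: towers=[A/C/G; E/D/B; F] holding=H
pre[stack(H, B)]: holding(H) ✓, clear(B) ✓, H≠B ✓
all met → apply stack(H, B)
after:  towers=[A/C/G; E/D/B/H; F] holding=-

towers=[A/C/G; E/D/B/H; F] holding=-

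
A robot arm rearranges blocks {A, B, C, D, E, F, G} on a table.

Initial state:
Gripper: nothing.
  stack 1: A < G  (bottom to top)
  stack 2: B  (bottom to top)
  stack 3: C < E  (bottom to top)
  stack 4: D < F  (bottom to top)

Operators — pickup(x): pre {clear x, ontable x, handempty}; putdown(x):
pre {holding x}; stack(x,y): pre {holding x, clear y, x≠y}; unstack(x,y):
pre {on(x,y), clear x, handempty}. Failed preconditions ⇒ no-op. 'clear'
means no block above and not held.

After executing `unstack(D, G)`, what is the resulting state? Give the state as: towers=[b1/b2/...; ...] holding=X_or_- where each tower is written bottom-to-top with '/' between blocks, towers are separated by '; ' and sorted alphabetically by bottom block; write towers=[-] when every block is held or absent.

towers=[A/G; B; C/E; D/F] holding=-

before: towers=[A/G; B; C/E; D/F] holding=-
pre[unstack(D, G)]: on(D,G) ✗, clear(D) ✗, handempty ✓
on(D,G), clear(D) unmet → unstack(D, G) is a no-op
after:  towers=[A/G; B; C/E; D/F] holding=-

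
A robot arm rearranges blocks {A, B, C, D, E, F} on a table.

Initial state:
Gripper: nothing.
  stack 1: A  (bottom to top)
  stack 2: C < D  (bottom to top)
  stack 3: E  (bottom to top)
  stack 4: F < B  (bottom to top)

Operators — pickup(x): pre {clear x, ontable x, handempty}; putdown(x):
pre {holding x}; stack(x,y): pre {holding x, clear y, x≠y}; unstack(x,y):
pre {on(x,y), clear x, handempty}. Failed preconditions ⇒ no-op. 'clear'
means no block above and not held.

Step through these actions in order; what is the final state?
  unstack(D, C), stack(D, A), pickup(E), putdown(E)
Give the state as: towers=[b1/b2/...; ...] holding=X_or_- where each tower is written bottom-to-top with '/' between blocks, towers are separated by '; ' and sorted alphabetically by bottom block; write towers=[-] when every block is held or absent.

towers=[A/D; C; E; F/B] holding=-

step 1 (unstack(D, C)): towers=[A; C; E; F/B] holding=D
step 2 (stack(D, A)): towers=[A/D; C; E; F/B] holding=-
step 3 (pickup(E)): towers=[A/D; C; F/B] holding=E
step 4 (putdown(E)): towers=[A/D; C; E; F/B] holding=-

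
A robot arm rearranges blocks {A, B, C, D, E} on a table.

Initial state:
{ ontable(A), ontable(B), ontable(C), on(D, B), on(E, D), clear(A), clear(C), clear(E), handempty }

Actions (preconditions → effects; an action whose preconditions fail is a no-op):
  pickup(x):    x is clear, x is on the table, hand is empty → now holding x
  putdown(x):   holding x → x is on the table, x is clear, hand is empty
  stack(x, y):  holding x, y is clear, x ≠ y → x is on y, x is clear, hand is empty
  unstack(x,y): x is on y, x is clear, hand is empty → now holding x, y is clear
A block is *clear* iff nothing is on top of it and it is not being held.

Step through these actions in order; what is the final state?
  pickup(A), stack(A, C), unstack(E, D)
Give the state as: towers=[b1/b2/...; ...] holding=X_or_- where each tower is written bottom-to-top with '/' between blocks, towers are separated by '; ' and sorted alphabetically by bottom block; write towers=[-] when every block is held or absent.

step 1 (pickup(A)): towers=[B/D/E; C] holding=A
step 2 (stack(A, C)): towers=[B/D/E; C/A] holding=-
step 3 (unstack(E, D)): towers=[B/D; C/A] holding=E

towers=[B/D; C/A] holding=E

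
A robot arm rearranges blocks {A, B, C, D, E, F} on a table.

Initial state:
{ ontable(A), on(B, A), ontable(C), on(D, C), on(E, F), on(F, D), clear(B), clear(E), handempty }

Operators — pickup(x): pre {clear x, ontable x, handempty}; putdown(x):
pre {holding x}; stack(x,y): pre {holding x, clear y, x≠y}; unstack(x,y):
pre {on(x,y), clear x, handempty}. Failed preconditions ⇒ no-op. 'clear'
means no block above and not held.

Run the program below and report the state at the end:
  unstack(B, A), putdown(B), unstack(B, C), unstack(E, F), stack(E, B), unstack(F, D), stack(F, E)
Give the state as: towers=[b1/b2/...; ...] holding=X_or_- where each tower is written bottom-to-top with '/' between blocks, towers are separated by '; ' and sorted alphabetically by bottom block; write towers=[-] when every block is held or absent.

step 1 (unstack(B, A)): towers=[A; C/D/F/E] holding=B
step 2 (putdown(B)): towers=[A; B; C/D/F/E] holding=-
step 3 (unstack(B, C)) [no-op]: towers=[A; B; C/D/F/E] holding=-
step 4 (unstack(E, F)): towers=[A; B; C/D/F] holding=E
step 5 (stack(E, B)): towers=[A; B/E; C/D/F] holding=-
step 6 (unstack(F, D)): towers=[A; B/E; C/D] holding=F
step 7 (stack(F, E)): towers=[A; B/E/F; C/D] holding=-

towers=[A; B/E/F; C/D] holding=-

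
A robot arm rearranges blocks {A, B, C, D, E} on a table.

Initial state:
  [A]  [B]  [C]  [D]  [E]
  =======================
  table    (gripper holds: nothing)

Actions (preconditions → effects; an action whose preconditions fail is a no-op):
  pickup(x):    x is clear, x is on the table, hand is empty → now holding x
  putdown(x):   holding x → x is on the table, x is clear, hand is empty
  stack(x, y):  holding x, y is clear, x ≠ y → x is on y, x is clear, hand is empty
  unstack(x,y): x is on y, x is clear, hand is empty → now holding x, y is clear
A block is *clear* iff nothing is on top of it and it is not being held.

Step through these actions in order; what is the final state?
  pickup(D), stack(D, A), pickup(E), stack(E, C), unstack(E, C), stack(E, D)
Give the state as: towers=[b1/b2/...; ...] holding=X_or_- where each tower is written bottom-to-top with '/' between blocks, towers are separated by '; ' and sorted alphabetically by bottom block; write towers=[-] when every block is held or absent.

towers=[A/D/E; B; C] holding=-

step 1 (pickup(D)): towers=[A; B; C; E] holding=D
step 2 (stack(D, A)): towers=[A/D; B; C; E] holding=-
step 3 (pickup(E)): towers=[A/D; B; C] holding=E
step 4 (stack(E, C)): towers=[A/D; B; C/E] holding=-
step 5 (unstack(E, C)): towers=[A/D; B; C] holding=E
step 6 (stack(E, D)): towers=[A/D/E; B; C] holding=-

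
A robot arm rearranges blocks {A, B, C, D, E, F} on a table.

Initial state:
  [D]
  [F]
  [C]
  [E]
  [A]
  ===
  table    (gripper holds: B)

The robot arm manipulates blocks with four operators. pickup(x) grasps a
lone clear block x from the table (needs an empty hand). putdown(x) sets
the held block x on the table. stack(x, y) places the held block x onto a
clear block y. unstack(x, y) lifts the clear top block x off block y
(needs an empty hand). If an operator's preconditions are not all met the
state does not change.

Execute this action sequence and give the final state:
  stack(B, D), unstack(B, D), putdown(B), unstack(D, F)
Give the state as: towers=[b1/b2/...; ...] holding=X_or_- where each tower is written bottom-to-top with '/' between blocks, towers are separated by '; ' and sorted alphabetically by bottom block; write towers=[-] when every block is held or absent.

towers=[A/E/C/F; B] holding=D

step 1 (stack(B, D)): towers=[A/E/C/F/D/B] holding=-
step 2 (unstack(B, D)): towers=[A/E/C/F/D] holding=B
step 3 (putdown(B)): towers=[A/E/C/F/D; B] holding=-
step 4 (unstack(D, F)): towers=[A/E/C/F; B] holding=D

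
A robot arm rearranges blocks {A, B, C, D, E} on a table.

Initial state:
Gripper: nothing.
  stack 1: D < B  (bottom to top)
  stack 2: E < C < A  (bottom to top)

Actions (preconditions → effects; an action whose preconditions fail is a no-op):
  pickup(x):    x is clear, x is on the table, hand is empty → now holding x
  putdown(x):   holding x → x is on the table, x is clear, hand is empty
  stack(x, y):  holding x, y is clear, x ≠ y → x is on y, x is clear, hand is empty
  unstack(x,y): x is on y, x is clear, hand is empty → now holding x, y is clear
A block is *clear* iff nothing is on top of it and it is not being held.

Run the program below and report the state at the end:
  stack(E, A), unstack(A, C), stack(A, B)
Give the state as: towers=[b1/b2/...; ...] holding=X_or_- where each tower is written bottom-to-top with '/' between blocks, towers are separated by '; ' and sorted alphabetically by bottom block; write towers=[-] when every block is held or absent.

towers=[D/B/A; E/C] holding=-

step 1 (stack(E, A)) [no-op]: towers=[D/B; E/C/A] holding=-
step 2 (unstack(A, C)): towers=[D/B; E/C] holding=A
step 3 (stack(A, B)): towers=[D/B/A; E/C] holding=-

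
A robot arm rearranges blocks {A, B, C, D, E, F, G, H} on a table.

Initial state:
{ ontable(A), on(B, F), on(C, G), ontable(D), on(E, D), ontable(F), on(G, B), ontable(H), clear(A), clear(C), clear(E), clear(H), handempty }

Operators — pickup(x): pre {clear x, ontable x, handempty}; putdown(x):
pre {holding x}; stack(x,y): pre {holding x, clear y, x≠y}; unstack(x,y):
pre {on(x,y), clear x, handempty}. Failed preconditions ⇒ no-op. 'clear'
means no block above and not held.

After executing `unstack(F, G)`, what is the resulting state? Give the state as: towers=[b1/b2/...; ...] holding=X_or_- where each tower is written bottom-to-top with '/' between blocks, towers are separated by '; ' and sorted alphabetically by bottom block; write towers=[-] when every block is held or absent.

towers=[A; D/E; F/B/G/C; H] holding=-

before: towers=[A; D/E; F/B/G/C; H] holding=-
pre[unstack(F, G)]: on(F,G) ✗, clear(F) ✗, handempty ✓
on(F,G), clear(F) unmet → unstack(F, G) is a no-op
after:  towers=[A; D/E; F/B/G/C; H] holding=-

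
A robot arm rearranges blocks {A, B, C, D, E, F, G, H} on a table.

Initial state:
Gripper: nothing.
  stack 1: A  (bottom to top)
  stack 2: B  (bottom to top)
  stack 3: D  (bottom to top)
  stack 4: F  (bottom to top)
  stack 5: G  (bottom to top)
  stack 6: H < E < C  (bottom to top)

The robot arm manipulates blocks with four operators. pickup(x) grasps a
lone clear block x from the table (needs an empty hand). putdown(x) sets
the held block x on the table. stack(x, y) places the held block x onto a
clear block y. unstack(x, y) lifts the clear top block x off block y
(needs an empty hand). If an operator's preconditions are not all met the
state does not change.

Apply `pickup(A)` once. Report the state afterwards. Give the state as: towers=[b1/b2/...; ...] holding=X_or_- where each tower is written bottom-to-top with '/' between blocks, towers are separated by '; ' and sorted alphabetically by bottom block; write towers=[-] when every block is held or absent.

before: towers=[A; B; D; F; G; H/E/C] holding=-
pre[pickup(A)]: clear(A) ✓, ontable(A) ✓, handempty ✓
all met → apply pickup(A)
after:  towers=[B; D; F; G; H/E/C] holding=A

towers=[B; D; F; G; H/E/C] holding=A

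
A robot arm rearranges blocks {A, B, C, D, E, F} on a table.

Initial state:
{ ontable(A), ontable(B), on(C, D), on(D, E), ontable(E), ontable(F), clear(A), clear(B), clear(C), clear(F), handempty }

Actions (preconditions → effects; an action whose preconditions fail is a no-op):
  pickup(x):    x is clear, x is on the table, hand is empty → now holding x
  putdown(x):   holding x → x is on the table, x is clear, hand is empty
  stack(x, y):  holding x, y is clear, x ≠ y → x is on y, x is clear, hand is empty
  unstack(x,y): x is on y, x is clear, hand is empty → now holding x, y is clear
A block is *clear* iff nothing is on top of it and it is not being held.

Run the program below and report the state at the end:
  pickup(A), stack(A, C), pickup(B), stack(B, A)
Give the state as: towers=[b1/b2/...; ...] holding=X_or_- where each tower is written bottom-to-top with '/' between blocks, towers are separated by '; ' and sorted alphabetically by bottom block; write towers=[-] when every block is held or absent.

step 1 (pickup(A)): towers=[B; E/D/C; F] holding=A
step 2 (stack(A, C)): towers=[B; E/D/C/A; F] holding=-
step 3 (pickup(B)): towers=[E/D/C/A; F] holding=B
step 4 (stack(B, A)): towers=[E/D/C/A/B; F] holding=-

towers=[E/D/C/A/B; F] holding=-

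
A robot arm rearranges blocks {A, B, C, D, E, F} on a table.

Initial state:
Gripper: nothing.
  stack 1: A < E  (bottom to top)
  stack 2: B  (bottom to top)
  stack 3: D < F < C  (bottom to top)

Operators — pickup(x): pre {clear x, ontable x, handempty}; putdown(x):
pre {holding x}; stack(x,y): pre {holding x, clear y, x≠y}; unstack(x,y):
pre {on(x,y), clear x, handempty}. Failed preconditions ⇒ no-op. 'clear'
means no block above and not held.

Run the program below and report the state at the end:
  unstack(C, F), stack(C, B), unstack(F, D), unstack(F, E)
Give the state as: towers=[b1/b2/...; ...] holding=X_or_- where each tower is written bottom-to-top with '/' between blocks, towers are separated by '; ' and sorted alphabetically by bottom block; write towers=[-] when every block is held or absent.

towers=[A/E; B/C; D] holding=F

step 1 (unstack(C, F)): towers=[A/E; B; D/F] holding=C
step 2 (stack(C, B)): towers=[A/E; B/C; D/F] holding=-
step 3 (unstack(F, D)): towers=[A/E; B/C; D] holding=F
step 4 (unstack(F, E)) [no-op]: towers=[A/E; B/C; D] holding=F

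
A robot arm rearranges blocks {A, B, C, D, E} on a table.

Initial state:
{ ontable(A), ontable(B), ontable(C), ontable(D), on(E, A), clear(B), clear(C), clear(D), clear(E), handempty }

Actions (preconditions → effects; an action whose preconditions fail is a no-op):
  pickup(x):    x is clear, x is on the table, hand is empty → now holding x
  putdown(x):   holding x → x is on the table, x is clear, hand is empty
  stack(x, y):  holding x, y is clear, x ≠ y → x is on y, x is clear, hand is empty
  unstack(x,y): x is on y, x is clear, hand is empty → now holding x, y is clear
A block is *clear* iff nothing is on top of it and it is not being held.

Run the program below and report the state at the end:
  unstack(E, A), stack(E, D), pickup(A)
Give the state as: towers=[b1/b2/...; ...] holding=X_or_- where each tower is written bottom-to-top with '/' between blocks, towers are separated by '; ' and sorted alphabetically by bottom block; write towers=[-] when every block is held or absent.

step 1 (unstack(E, A)): towers=[A; B; C; D] holding=E
step 2 (stack(E, D)): towers=[A; B; C; D/E] holding=-
step 3 (pickup(A)): towers=[B; C; D/E] holding=A

towers=[B; C; D/E] holding=A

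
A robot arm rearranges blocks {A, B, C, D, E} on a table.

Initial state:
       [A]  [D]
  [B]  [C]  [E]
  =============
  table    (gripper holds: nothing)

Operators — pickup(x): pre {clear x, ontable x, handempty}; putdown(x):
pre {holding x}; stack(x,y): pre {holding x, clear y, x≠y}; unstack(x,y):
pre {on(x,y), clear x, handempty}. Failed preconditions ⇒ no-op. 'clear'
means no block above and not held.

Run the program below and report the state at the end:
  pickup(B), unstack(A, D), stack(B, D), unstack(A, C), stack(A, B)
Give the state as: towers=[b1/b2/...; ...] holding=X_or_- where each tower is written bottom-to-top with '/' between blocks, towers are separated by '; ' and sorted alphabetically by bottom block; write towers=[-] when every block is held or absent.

step 1 (pickup(B)): towers=[C/A; E/D] holding=B
step 2 (unstack(A, D)) [no-op]: towers=[C/A; E/D] holding=B
step 3 (stack(B, D)): towers=[C/A; E/D/B] holding=-
step 4 (unstack(A, C)): towers=[C; E/D/B] holding=A
step 5 (stack(A, B)): towers=[C; E/D/B/A] holding=-

towers=[C; E/D/B/A] holding=-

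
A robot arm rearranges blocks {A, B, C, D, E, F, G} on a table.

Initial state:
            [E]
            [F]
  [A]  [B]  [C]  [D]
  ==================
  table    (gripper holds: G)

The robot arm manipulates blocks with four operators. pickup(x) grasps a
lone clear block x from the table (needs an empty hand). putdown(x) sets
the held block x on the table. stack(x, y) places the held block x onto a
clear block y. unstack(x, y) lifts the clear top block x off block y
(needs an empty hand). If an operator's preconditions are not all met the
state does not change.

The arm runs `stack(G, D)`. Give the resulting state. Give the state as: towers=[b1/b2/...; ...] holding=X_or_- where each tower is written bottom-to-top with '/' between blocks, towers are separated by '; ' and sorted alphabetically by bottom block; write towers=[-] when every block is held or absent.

before: towers=[A; B; C/F/E; D] holding=G
pre[stack(G, D)]: holding(G) yes, clear(D) yes, G≠D yes
all met → apply stack(G, D)
after:  towers=[A; B; C/F/E; D/G] holding=-

towers=[A; B; C/F/E; D/G] holding=-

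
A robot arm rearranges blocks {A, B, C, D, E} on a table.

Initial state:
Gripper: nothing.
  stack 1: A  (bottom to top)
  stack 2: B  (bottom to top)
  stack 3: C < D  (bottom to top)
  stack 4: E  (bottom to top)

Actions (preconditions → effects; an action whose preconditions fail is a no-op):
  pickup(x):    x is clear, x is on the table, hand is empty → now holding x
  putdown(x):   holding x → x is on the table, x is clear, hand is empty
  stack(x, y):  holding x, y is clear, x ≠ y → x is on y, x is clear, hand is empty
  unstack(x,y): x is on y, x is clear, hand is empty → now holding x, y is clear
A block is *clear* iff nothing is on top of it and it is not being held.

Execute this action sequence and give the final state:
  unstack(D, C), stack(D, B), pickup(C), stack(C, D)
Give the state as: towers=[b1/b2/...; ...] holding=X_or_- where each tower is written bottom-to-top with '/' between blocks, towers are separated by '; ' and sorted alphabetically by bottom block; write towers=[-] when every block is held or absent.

towers=[A; B/D/C; E] holding=-

step 1 (unstack(D, C)): towers=[A; B; C; E] holding=D
step 2 (stack(D, B)): towers=[A; B/D; C; E] holding=-
step 3 (pickup(C)): towers=[A; B/D; E] holding=C
step 4 (stack(C, D)): towers=[A; B/D/C; E] holding=-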